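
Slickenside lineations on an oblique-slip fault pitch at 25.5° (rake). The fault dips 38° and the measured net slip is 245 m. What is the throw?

dip-slip = net slip × sin(rake) = 245 m × sin(25.5°) = 105.5 m
throw = dip-slip × sin(dip) = 105.5 × sin(38°) = 64.9 m

64.9 m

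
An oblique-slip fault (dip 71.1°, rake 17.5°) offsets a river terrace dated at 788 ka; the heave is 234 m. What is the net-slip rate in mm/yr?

dip-slip = heave / cos(dip) = 234 / cos(71.1°) = 722.4 m
net slip = dip-slip / sin(rake) = 722.4 / sin(17.5°) = 2402 m
rate = 2402 m / 788 ka = 0.00305 m/yr = 3.05 mm/yr

3.05 mm/yr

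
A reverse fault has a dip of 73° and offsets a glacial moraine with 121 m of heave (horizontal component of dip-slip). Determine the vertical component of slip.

throw = heave × tan(dip) = 121 × tan(73°) = 396 m

396 m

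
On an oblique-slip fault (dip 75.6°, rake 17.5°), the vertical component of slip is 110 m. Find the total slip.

378 m

dip-slip = throw / sin(dip) = 110 / sin(75.6°) = 113.6 m
net slip = dip-slip / sin(rake) = 113.6 / sin(17.5°) = 378 m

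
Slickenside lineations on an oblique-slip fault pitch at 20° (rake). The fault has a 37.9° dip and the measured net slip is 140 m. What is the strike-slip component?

strike-slip = net slip × cos(rake) = 140 m × cos(20°) = 132 m

132 m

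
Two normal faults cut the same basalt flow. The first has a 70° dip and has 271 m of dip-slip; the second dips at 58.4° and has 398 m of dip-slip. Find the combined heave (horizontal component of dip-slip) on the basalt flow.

heave_A = 271 × cos(70°) = 92.69 m
heave_B = 398 × cos(58.4°) = 208.5 m
total = 92.69 + 208.5 = 301 m

301 m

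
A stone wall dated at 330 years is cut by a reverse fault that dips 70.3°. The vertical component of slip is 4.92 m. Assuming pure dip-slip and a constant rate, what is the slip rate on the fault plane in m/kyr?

15.8 m/kyr

dip-slip = throw / sin(dip) = 4.92 m / sin(70.3°) = 5.226 m
rate = 5.226 m / 330 years = 0.0158 m/yr = 15.8 m/kyr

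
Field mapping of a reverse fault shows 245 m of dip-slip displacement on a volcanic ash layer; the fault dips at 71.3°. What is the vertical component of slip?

232 m

throw = dip-slip × sin(dip) = 245 m × sin(71.3°) = 232 m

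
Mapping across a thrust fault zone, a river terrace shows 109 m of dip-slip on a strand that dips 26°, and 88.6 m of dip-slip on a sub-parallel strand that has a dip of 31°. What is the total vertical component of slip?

throw_A = 109 × sin(26°) = 47.78 m
throw_B = 88.6 × sin(31°) = 45.63 m
total = 47.78 + 45.63 = 93.4 m

93.4 m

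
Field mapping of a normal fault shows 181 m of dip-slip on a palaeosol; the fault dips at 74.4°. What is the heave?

heave = dip-slip × cos(dip) = 181 m × cos(74.4°) = 48.7 m

48.7 m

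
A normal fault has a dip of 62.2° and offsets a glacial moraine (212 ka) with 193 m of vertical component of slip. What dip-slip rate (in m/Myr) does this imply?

dip-slip = throw / sin(dip) = 193 m / sin(62.2°) = 218.2 m
rate = 218.2 m / 212 ka = 0.00103 m/yr = 1030 m/Myr

1030 m/Myr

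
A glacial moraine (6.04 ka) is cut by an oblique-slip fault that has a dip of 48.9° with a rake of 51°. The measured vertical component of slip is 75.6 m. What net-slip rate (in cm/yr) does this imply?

2.14 cm/yr

dip-slip = throw / sin(dip) = 75.6 / sin(48.9°) = 100.3 m
net slip = dip-slip / sin(rake) = 100.3 / sin(51°) = 129.1 m
rate = 129.1 m / 6.04 ka = 0.0214 m/yr = 2.14 cm/yr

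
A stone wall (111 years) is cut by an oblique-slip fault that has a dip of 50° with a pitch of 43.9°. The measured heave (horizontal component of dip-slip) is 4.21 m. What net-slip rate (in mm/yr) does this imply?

85.1 mm/yr

dip-slip = heave / cos(dip) = 4.21 / cos(50°) = 6.550 m
net slip = dip-slip / sin(rake) = 6.550 / sin(43.9°) = 9.446 m
rate = 9.446 m / 111 years = 0.0851 m/yr = 85.1 mm/yr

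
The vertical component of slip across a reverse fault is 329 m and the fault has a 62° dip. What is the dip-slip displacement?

373 m

dip-slip = throw / sin(dip) = 329 / sin(62°) = 373 m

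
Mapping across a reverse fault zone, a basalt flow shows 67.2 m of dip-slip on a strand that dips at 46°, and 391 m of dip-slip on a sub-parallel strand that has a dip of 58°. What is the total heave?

254 m

heave_A = 67.2 × cos(46°) = 46.68 m
heave_B = 391 × cos(58°) = 207.2 m
total = 46.68 + 207.2 = 254 m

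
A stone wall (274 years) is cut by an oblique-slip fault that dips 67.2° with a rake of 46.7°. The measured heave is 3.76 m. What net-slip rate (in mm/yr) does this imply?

48.7 mm/yr

dip-slip = heave / cos(dip) = 3.76 / cos(67.2°) = 9.703 m
net slip = dip-slip / sin(rake) = 9.703 / sin(46.7°) = 13.33 m
rate = 13.33 m / 274 years = 0.0487 m/yr = 48.7 mm/yr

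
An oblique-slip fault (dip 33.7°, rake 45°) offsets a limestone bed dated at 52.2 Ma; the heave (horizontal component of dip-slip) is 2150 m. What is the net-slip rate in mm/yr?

dip-slip = heave / cos(dip) = 2150 / cos(33.7°) = 2584 m
net slip = dip-slip / sin(rake) = 2584 / sin(45°) = 3655 m
rate = 3655 m / 52.2 Ma = 0.0000700 m/yr = 0.0700 mm/yr

0.0700 mm/yr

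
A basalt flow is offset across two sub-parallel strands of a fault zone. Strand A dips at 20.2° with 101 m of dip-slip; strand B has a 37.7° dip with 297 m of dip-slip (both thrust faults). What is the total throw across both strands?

216 m

throw_A = 101 × sin(20.2°) = 34.88 m
throw_B = 297 × sin(37.7°) = 181.6 m
total = 34.88 + 181.6 = 216 m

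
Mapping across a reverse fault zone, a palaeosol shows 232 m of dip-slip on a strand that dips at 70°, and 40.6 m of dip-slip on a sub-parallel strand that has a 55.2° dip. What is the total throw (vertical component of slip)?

throw_A = 232 × sin(70°) = 218 m
throw_B = 40.6 × sin(55.2°) = 33.34 m
total = 218 + 33.34 = 251 m

251 m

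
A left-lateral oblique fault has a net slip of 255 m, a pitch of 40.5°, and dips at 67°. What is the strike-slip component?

194 m

strike-slip = net slip × cos(rake) = 255 m × cos(40.5°) = 194 m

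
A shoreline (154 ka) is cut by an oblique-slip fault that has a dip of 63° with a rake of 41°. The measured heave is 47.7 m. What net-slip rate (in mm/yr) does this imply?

1.04 mm/yr

dip-slip = heave / cos(dip) = 47.7 / cos(63°) = 105.1 m
net slip = dip-slip / sin(rake) = 105.1 / sin(41°) = 160.2 m
rate = 160.2 m / 154 ka = 0.00104 m/yr = 1.04 mm/yr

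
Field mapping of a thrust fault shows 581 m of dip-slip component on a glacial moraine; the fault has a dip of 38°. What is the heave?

458 m

heave = dip-slip × cos(dip) = 581 m × cos(38°) = 458 m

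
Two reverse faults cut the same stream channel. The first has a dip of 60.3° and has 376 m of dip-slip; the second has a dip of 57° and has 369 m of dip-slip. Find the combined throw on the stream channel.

636 m

throw_A = 376 × sin(60.3°) = 326.6 m
throw_B = 369 × sin(57°) = 309.5 m
total = 326.6 + 309.5 = 636 m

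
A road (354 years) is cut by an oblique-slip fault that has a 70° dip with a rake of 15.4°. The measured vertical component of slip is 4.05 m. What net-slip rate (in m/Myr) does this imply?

45800 m/Myr

dip-slip = throw / sin(dip) = 4.05 / sin(70°) = 4.310 m
net slip = dip-slip / sin(rake) = 4.310 / sin(15.4°) = 16.23 m
rate = 16.23 m / 354 years = 0.0458 m/yr = 45800 m/Myr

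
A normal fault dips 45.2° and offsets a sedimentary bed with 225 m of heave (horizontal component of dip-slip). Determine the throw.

throw = heave × tan(dip) = 225 × tan(45.2°) = 227 m

227 m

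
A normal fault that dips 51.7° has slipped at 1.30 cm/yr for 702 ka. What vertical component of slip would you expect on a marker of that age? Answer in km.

dip-slip = rate × time = 1.30 cm/yr × 702 ka = 9126 m
throw = dip-slip × sin(dip) = 9126 × sin(51.7°) = 7160 m = 7.16 km

7.16 km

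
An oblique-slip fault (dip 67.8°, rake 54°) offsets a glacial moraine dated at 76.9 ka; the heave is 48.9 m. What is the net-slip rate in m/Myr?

dip-slip = heave / cos(dip) = 48.9 / cos(67.8°) = 129.4 m
net slip = dip-slip / sin(rake) = 129.4 / sin(54°) = 160 m
rate = 160 m / 76.9 ka = 0.00208 m/yr = 2080 m/Myr

2080 m/Myr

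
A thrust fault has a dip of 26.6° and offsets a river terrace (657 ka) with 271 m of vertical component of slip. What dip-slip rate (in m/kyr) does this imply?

0.921 m/kyr

dip-slip = throw / sin(dip) = 271 m / sin(26.6°) = 605.2 m
rate = 605.2 m / 657 ka = 0.000921 m/yr = 0.921 m/kyr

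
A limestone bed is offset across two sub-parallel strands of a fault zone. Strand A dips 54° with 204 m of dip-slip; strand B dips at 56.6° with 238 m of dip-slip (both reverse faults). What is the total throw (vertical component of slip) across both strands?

364 m

throw_A = 204 × sin(54°) = 165 m
throw_B = 238 × sin(56.6°) = 198.7 m
total = 165 + 198.7 = 364 m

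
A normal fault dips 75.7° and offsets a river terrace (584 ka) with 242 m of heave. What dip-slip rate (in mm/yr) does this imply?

dip-slip = heave / cos(dip) = 242 m / cos(75.7°) = 979.8 m
rate = 979.8 m / 584 ka = 0.00168 m/yr = 1.68 mm/yr

1.68 mm/yr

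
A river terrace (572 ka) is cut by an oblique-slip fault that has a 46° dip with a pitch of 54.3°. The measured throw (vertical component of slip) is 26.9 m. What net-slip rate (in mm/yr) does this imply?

dip-slip = throw / sin(dip) = 26.9 / sin(46°) = 37.40 m
net slip = dip-slip / sin(rake) = 37.40 / sin(54.3°) = 46.05 m
rate = 46.05 m / 572 ka = 0.0000805 m/yr = 0.0805 mm/yr

0.0805 mm/yr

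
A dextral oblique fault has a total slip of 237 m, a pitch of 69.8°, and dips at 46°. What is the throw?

dip-slip = net slip × sin(rake) = 237 m × sin(69.8°) = 222.4 m
throw = dip-slip × sin(dip) = 222.4 × sin(46°) = 160 m

160 m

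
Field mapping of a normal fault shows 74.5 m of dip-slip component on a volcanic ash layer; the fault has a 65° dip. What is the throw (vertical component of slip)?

67.5 m

throw = dip-slip × sin(dip) = 74.5 m × sin(65°) = 67.5 m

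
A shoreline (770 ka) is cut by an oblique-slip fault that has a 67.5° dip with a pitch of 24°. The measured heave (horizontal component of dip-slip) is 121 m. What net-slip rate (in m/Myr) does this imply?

dip-slip = heave / cos(dip) = 121 / cos(67.5°) = 316.2 m
net slip = dip-slip / sin(rake) = 316.2 / sin(24°) = 777.4 m
rate = 777.4 m / 770 ka = 0.00101 m/yr = 1010 m/Myr

1010 m/Myr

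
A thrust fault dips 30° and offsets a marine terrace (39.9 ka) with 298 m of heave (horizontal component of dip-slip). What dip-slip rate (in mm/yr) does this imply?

dip-slip = heave / cos(dip) = 298 m / cos(30°) = 344.1 m
rate = 344.1 m / 39.9 ka = 0.00862 m/yr = 8.62 mm/yr

8.62 mm/yr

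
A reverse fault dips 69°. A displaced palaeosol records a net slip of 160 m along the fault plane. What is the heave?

57.3 m

heave = dip-slip × cos(dip) = 160 m × cos(69°) = 57.3 m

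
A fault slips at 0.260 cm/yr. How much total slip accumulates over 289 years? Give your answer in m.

0.751 m

slip = rate × time = 0.260 cm/yr × 289 years = 0.751 m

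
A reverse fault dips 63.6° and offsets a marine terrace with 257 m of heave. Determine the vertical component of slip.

518 m

throw = heave × tan(dip) = 257 × tan(63.6°) = 518 m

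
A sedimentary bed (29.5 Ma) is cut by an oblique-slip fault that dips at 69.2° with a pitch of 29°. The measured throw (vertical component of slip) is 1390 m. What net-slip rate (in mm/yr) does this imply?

0.104 mm/yr

dip-slip = throw / sin(dip) = 1390 / sin(69.2°) = 1487 m
net slip = dip-slip / sin(rake) = 1487 / sin(29°) = 3067 m
rate = 3067 m / 29.5 Ma = 0.000104 m/yr = 0.104 mm/yr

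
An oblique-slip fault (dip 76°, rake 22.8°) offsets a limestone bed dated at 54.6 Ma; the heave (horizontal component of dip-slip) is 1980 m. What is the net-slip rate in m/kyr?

0.387 m/kyr

dip-slip = heave / cos(dip) = 1980 / cos(76°) = 8184 m
net slip = dip-slip / sin(rake) = 8184 / sin(22.8°) = 21120 m
rate = 21120 m / 54.6 Ma = 0.000387 m/yr = 0.387 m/kyr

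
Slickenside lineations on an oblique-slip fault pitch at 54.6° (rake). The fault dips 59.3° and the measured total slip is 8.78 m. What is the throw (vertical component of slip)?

dip-slip = net slip × sin(rake) = 8.78 m × sin(54.6°) = 7.157 m
throw = dip-slip × sin(dip) = 7.157 × sin(59.3°) = 6.15 m

6.15 m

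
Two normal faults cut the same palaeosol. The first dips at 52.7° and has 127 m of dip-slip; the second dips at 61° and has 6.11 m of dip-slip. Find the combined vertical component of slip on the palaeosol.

throw_A = 127 × sin(52.7°) = 101 m
throw_B = 6.11 × sin(61°) = 5.344 m
total = 101 + 5.344 = 106 m

106 m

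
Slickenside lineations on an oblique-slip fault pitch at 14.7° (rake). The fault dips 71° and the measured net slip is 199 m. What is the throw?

47.7 m

dip-slip = net slip × sin(rake) = 199 m × sin(14.7°) = 50.50 m
throw = dip-slip × sin(dip) = 50.50 × sin(71°) = 47.7 m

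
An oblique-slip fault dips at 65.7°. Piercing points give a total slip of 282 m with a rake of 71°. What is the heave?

dip-slip = net slip × sin(rake) = 282 m × sin(71°) = 266.6 m
heave = dip-slip × cos(dip) = 266.6 × cos(65.7°) = 110 m

110 m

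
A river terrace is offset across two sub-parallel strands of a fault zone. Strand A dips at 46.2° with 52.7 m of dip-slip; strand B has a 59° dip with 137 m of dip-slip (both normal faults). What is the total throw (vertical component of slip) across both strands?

155 m

throw_A = 52.7 × sin(46.2°) = 38.04 m
throw_B = 137 × sin(59°) = 117.4 m
total = 38.04 + 117.4 = 155 m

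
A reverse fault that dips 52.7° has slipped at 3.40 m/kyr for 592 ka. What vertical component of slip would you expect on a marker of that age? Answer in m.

dip-slip = rate × time = 3.40 m/kyr × 592 ka = 2013 m
throw = dip-slip × sin(dip) = 2013 × sin(52.7°) = 1600 m

1600 m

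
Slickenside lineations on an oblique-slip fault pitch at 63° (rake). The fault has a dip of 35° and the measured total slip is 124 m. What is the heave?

90.5 m

dip-slip = net slip × sin(rake) = 124 m × sin(63°) = 110.5 m
heave = dip-slip × cos(dip) = 110.5 × cos(35°) = 90.5 m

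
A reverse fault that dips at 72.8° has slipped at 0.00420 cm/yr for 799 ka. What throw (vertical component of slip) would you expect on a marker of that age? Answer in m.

32.1 m

dip-slip = rate × time = 0.00420 cm/yr × 799 ka = 33.56 m
throw = dip-slip × sin(dip) = 33.56 × sin(72.8°) = 32.1 m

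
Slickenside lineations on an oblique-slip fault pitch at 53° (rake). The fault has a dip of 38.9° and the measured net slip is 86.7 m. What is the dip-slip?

dip-slip = net slip × sin(rake) = 86.7 m × sin(53°) = 69.2 m

69.2 m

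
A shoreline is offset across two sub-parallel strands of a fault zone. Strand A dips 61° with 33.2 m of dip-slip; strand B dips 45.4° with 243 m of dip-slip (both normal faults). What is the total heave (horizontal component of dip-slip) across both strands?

heave_A = 33.2 × cos(61°) = 16.10 m
heave_B = 243 × cos(45.4°) = 170.6 m
total = 16.10 + 170.6 = 187 m

187 m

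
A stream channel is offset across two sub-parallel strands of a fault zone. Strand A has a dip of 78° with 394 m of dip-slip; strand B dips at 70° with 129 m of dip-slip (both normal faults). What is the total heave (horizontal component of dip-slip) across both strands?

heave_A = 394 × cos(78°) = 81.92 m
heave_B = 129 × cos(70°) = 44.12 m
total = 81.92 + 44.12 = 126 m

126 m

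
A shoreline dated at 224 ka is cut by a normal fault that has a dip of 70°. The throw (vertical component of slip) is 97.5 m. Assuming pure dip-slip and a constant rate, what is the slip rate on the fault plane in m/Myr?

463 m/Myr

dip-slip = throw / sin(dip) = 97.5 m / sin(70°) = 103.8 m
rate = 103.8 m / 224 ka = 0.000463 m/yr = 463 m/Myr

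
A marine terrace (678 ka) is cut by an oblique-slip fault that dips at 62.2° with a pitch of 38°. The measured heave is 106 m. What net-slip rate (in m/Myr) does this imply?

544 m/Myr

dip-slip = heave / cos(dip) = 106 / cos(62.2°) = 227.3 m
net slip = dip-slip / sin(rake) = 227.3 / sin(38°) = 369.2 m
rate = 369.2 m / 678 ka = 0.000544 m/yr = 544 m/Myr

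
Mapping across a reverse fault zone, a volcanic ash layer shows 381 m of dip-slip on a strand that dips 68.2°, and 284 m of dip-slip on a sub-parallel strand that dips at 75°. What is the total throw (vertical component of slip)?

throw_A = 381 × sin(68.2°) = 353.8 m
throw_B = 284 × sin(75°) = 274.3 m
total = 353.8 + 274.3 = 628 m

628 m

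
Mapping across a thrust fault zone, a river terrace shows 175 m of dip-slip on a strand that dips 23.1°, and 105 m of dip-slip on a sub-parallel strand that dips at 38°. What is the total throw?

throw_A = 175 × sin(23.1°) = 68.66 m
throw_B = 105 × sin(38°) = 64.64 m
total = 68.66 + 64.64 = 133 m

133 m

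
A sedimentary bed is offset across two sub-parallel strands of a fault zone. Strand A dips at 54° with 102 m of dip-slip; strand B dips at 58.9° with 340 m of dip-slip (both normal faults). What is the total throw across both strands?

374 m

throw_A = 102 × sin(54°) = 82.52 m
throw_B = 340 × sin(58.9°) = 291.1 m
total = 82.52 + 291.1 = 374 m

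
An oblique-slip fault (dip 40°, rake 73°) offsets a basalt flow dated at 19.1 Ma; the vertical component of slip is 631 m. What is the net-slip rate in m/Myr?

53.7 m/Myr

dip-slip = throw / sin(dip) = 631 / sin(40°) = 981.7 m
net slip = dip-slip / sin(rake) = 981.7 / sin(73°) = 1027 m
rate = 1027 m / 19.1 Ma = 0.0000537 m/yr = 53.7 m/Myr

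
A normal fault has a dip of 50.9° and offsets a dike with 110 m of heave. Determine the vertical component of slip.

135 m

throw = heave × tan(dip) = 110 × tan(50.9°) = 135 m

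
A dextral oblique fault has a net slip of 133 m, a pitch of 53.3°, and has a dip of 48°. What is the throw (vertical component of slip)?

dip-slip = net slip × sin(rake) = 133 m × sin(53.3°) = 106.6 m
throw = dip-slip × sin(dip) = 106.6 × sin(48°) = 79.2 m

79.2 m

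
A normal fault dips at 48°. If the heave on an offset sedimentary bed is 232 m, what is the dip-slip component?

dip-slip = heave / cos(dip) = 232 / cos(48°) = 347 m

347 m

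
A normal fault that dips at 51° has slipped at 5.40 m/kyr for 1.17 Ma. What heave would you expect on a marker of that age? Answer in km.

dip-slip = rate × time = 5.40 m/kyr × 1.17 Ma = 6318 m
heave = dip-slip × cos(dip) = 6318 × cos(51°) = 3980 m = 3.98 km

3.98 km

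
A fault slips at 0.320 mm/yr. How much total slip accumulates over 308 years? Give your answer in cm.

9.86 cm

slip = rate × time = 0.320 mm/yr × 308 years = 0.0986 m = 9.86 cm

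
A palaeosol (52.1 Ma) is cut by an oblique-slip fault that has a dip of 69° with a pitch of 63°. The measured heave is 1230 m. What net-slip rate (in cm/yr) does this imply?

dip-slip = heave / cos(dip) = 1230 / cos(69°) = 3432 m
net slip = dip-slip / sin(rake) = 3432 / sin(63°) = 3852 m
rate = 3852 m / 52.1 Ma = 0.0000739 m/yr = 0.00739 cm/yr

0.00739 cm/yr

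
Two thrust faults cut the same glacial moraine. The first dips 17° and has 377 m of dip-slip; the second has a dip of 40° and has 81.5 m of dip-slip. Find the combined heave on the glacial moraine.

heave_A = 377 × cos(17°) = 360.5 m
heave_B = 81.5 × cos(40°) = 62.43 m
total = 360.5 + 62.43 = 423 m

423 m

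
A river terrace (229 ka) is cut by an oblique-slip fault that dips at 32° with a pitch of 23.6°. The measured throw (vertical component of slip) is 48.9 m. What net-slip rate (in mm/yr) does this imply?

1.01 mm/yr

dip-slip = throw / sin(dip) = 48.9 / sin(32°) = 92.28 m
net slip = dip-slip / sin(rake) = 92.28 / sin(23.6°) = 230.5 m
rate = 230.5 m / 229 ka = 0.00101 m/yr = 1.01 mm/yr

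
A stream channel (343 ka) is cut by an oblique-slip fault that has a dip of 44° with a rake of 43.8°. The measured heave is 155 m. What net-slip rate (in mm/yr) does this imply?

0.908 mm/yr

dip-slip = heave / cos(dip) = 155 / cos(44°) = 215.5 m
net slip = dip-slip / sin(rake) = 215.5 / sin(43.8°) = 311.3 m
rate = 311.3 m / 343 ka = 0.000908 m/yr = 0.908 mm/yr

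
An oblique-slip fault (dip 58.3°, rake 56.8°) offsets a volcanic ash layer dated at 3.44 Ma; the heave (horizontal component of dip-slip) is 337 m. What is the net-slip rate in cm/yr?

dip-slip = heave / cos(dip) = 337 / cos(58.3°) = 641.3 m
net slip = dip-slip / sin(rake) = 641.3 / sin(56.8°) = 766.4 m
rate = 766.4 m / 3.44 Ma = 0.000223 m/yr = 0.0223 cm/yr

0.0223 cm/yr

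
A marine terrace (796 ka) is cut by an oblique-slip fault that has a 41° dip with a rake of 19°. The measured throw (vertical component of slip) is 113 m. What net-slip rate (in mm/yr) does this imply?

0.665 mm/yr

dip-slip = throw / sin(dip) = 113 / sin(41°) = 172.2 m
net slip = dip-slip / sin(rake) = 172.2 / sin(19°) = 529 m
rate = 529 m / 796 ka = 0.000665 m/yr = 0.665 mm/yr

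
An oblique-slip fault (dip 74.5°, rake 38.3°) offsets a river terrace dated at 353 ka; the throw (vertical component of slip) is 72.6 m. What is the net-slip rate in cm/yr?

0.0344 cm/yr

dip-slip = throw / sin(dip) = 72.6 / sin(74.5°) = 75.34 m
net slip = dip-slip / sin(rake) = 75.34 / sin(38.3°) = 121.6 m
rate = 121.6 m / 353 ka = 0.000344 m/yr = 0.0344 cm/yr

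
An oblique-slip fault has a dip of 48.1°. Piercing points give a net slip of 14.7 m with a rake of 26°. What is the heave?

dip-slip = net slip × sin(rake) = 14.7 m × sin(26°) = 6.444 m
heave = dip-slip × cos(dip) = 6.444 × cos(48.1°) = 4.30 m

4.30 m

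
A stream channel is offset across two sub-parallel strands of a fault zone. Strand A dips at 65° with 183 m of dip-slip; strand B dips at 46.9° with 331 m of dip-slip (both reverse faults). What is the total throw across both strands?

408 m

throw_A = 183 × sin(65°) = 165.9 m
throw_B = 331 × sin(46.9°) = 241.7 m
total = 165.9 + 241.7 = 408 m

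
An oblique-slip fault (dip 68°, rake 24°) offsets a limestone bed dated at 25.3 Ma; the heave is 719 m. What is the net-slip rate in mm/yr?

0.187 mm/yr

dip-slip = heave / cos(dip) = 719 / cos(68°) = 1919 m
net slip = dip-slip / sin(rake) = 1919 / sin(24°) = 4719 m
rate = 4719 m / 25.3 Ma = 0.000187 m/yr = 0.187 mm/yr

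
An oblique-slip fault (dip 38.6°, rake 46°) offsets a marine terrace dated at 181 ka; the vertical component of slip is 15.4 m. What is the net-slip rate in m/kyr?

0.190 m/kyr

dip-slip = throw / sin(dip) = 15.4 / sin(38.6°) = 24.68 m
net slip = dip-slip / sin(rake) = 24.68 / sin(46°) = 34.32 m
rate = 34.32 m / 181 ka = 0.000190 m/yr = 0.190 m/kyr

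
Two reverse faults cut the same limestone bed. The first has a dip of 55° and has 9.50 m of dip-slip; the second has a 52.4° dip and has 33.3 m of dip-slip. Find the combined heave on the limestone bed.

heave_A = 9.50 × cos(55°) = 5.449 m
heave_B = 33.3 × cos(52.4°) = 20.32 m
total = 5.449 + 20.32 = 25.8 m

25.8 m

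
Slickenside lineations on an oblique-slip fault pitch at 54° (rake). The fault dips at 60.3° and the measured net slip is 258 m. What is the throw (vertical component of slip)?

181 m

dip-slip = net slip × sin(rake) = 258 m × sin(54°) = 208.7 m
throw = dip-slip × sin(dip) = 208.7 × sin(60.3°) = 181 m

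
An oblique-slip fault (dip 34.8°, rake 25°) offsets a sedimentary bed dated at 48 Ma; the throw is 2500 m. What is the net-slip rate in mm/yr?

dip-slip = throw / sin(dip) = 2500 / sin(34.8°) = 4380 m
net slip = dip-slip / sin(rake) = 4380 / sin(25°) = 10370 m
rate = 10370 m / 48 Ma = 0.000216 m/yr = 0.216 mm/yr

0.216 mm/yr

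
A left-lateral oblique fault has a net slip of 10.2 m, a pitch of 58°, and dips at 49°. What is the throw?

dip-slip = net slip × sin(rake) = 10.2 m × sin(58°) = 8.650 m
throw = dip-slip × sin(dip) = 8.650 × sin(49°) = 6.53 m

6.53 m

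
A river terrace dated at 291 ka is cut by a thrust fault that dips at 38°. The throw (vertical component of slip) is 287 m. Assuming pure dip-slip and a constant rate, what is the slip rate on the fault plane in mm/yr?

dip-slip = throw / sin(dip) = 287 m / sin(38°) = 466.2 m
rate = 466.2 m / 291 ka = 0.00160 m/yr = 1.60 mm/yr

1.60 mm/yr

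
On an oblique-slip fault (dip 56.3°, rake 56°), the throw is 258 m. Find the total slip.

dip-slip = throw / sin(dip) = 258 / sin(56.3°) = 310.1 m
net slip = dip-slip / sin(rake) = 310.1 / sin(56°) = 374 m

374 m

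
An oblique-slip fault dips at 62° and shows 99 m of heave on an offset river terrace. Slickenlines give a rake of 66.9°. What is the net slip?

dip-slip = heave / cos(dip) = 99 / cos(62°) = 210.9 m
net slip = dip-slip / sin(rake) = 210.9 / sin(66.9°) = 229 m

229 m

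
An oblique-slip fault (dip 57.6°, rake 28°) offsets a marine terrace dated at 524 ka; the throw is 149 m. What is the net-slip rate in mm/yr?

0.717 mm/yr

dip-slip = throw / sin(dip) = 149 / sin(57.6°) = 176.5 m
net slip = dip-slip / sin(rake) = 176.5 / sin(28°) = 375.9 m
rate = 375.9 m / 524 ka = 0.000717 m/yr = 0.717 mm/yr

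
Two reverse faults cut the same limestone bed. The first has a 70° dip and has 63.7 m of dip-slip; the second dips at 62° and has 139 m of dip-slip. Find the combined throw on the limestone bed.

183 m

throw_A = 63.7 × sin(70°) = 59.86 m
throw_B = 139 × sin(62°) = 122.7 m
total = 59.86 + 122.7 = 183 m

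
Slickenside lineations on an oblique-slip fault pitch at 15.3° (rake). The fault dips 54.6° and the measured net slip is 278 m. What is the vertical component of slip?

59.8 m

dip-slip = net slip × sin(rake) = 278 m × sin(15.3°) = 73.36 m
throw = dip-slip × sin(dip) = 73.36 × sin(54.6°) = 59.8 m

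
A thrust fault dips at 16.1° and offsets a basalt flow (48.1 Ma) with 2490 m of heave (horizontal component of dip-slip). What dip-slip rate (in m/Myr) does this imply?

53.9 m/Myr

dip-slip = heave / cos(dip) = 2490 m / cos(16.1°) = 2592 m
rate = 2592 m / 48.1 Ma = 0.0000539 m/yr = 53.9 m/Myr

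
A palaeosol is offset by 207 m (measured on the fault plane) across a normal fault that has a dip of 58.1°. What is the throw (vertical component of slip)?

throw = dip-slip × sin(dip) = 207 m × sin(58.1°) = 176 m

176 m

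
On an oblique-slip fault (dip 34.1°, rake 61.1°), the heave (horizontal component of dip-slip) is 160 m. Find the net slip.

221 m

dip-slip = heave / cos(dip) = 160 / cos(34.1°) = 193.2 m
net slip = dip-slip / sin(rake) = 193.2 / sin(61.1°) = 221 m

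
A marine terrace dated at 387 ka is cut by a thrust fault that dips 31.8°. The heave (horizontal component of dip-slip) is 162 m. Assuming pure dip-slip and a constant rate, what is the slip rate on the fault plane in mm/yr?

dip-slip = heave / cos(dip) = 162 m / cos(31.8°) = 190.6 m
rate = 190.6 m / 387 ka = 0.000493 m/yr = 0.493 mm/yr

0.493 mm/yr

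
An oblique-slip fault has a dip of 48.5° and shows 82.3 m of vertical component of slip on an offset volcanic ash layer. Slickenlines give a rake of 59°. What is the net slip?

128 m

dip-slip = throw / sin(dip) = 82.3 / sin(48.5°) = 109.9 m
net slip = dip-slip / sin(rake) = 109.9 / sin(59°) = 128 m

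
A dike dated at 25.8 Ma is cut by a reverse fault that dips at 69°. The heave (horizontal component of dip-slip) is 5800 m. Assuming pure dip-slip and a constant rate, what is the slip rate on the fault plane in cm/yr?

0.0627 cm/yr

dip-slip = heave / cos(dip) = 5800 m / cos(69°) = 16180 m
rate = 16180 m / 25.8 Ma = 0.000627 m/yr = 0.0627 cm/yr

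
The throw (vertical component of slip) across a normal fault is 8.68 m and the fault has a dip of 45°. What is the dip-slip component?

12.3 m

dip-slip = throw / sin(dip) = 8.68 / sin(45°) = 12.3 m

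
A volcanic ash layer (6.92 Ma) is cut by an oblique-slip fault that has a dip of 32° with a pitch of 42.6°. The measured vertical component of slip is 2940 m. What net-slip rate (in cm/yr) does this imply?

0.118 cm/yr

dip-slip = throw / sin(dip) = 2940 / sin(32°) = 5548 m
net slip = dip-slip / sin(rake) = 5548 / sin(42.6°) = 8197 m
rate = 8197 m / 6.92 Ma = 0.00118 m/yr = 0.118 cm/yr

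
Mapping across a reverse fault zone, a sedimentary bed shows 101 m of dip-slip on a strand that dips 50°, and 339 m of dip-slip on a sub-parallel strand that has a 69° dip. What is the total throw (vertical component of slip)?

394 m

throw_A = 101 × sin(50°) = 77.37 m
throw_B = 339 × sin(69°) = 316.5 m
total = 77.37 + 316.5 = 394 m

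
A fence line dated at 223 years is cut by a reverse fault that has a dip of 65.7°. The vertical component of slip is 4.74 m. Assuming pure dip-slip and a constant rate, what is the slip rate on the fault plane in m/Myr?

dip-slip = throw / sin(dip) = 4.74 m / sin(65.7°) = 5.201 m
rate = 5.201 m / 223 years = 0.0233 m/yr = 23300 m/Myr

23300 m/Myr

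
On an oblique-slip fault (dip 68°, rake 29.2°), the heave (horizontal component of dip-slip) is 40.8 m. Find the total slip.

223 m

dip-slip = heave / cos(dip) = 40.8 / cos(68°) = 108.9 m
net slip = dip-slip / sin(rake) = 108.9 / sin(29.2°) = 223 m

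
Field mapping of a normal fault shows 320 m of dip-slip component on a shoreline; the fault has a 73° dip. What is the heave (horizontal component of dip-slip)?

heave = dip-slip × cos(dip) = 320 m × cos(73°) = 93.6 m

93.6 m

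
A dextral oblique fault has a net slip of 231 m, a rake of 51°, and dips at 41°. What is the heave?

135 m

dip-slip = net slip × sin(rake) = 231 m × sin(51°) = 179.5 m
heave = dip-slip × cos(dip) = 179.5 × cos(41°) = 135 m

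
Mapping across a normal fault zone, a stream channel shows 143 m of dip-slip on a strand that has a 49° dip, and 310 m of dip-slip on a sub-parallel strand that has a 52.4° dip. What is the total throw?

354 m

throw_A = 143 × sin(49°) = 107.9 m
throw_B = 310 × sin(52.4°) = 245.6 m
total = 107.9 + 245.6 = 354 m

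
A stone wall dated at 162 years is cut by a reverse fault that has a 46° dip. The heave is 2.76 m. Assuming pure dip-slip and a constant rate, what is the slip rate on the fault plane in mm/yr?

dip-slip = heave / cos(dip) = 2.76 m / cos(46°) = 3.973 m
rate = 3.973 m / 162 years = 0.0245 m/yr = 24.5 mm/yr

24.5 mm/yr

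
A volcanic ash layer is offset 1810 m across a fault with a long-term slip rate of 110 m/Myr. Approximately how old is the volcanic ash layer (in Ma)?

age = offset / rate = 1810 m / (110 m/Myr) = 1.65e+07 yr = 16.5 Ma

16.5 Ma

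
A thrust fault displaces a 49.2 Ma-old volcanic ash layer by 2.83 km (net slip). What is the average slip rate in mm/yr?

0.0575 mm/yr

rate = 2.83 km / 49.2 Ma = 0.0000575 m/yr = 0.0575 mm/yr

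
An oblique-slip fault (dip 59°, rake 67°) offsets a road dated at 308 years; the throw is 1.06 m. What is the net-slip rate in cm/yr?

0.436 cm/yr

dip-slip = throw / sin(dip) = 1.06 / sin(59°) = 1.237 m
net slip = dip-slip / sin(rake) = 1.237 / sin(67°) = 1.343 m
rate = 1.343 m / 308 years = 0.00436 m/yr = 0.436 cm/yr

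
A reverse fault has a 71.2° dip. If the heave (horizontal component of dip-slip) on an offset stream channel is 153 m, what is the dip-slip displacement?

475 m

dip-slip = heave / cos(dip) = 153 / cos(71.2°) = 475 m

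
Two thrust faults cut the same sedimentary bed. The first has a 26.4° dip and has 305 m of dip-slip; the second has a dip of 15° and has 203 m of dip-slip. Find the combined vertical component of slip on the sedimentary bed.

188 m

throw_A = 305 × sin(26.4°) = 135.6 m
throw_B = 203 × sin(15°) = 52.54 m
total = 135.6 + 52.54 = 188 m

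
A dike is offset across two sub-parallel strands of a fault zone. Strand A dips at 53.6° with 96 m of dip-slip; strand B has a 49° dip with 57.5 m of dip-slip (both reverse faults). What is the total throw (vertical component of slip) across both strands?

throw_A = 96 × sin(53.6°) = 77.27 m
throw_B = 57.5 × sin(49°) = 43.40 m
total = 77.27 + 43.40 = 121 m

121 m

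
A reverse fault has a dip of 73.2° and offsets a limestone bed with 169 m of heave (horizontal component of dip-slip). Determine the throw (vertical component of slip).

560 m

throw = heave × tan(dip) = 169 × tan(73.2°) = 560 m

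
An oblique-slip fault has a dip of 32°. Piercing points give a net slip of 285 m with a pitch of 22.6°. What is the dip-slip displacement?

dip-slip = net slip × sin(rake) = 285 m × sin(22.6°) = 110 m

110 m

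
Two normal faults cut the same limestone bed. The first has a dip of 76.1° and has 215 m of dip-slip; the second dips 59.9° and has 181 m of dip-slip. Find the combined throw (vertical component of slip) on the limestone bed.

365 m

throw_A = 215 × sin(76.1°) = 208.7 m
throw_B = 181 × sin(59.9°) = 156.6 m
total = 208.7 + 156.6 = 365 m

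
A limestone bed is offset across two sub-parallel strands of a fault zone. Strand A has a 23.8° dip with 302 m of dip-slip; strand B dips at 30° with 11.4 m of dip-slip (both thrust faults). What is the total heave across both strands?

heave_A = 302 × cos(23.8°) = 276.3 m
heave_B = 11.4 × cos(30°) = 9.873 m
total = 276.3 + 9.873 = 286 m

286 m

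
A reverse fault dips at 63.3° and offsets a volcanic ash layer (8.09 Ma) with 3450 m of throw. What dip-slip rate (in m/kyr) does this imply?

0.477 m/kyr

dip-slip = throw / sin(dip) = 3450 m / sin(63.3°) = 3862 m
rate = 3862 m / 8.09 Ma = 0.000477 m/yr = 0.477 m/kyr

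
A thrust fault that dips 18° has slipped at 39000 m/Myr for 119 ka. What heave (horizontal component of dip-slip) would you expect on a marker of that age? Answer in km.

4.41 km

dip-slip = rate × time = 39000 m/Myr × 119 ka = 4641 m
heave = dip-slip × cos(dip) = 4641 × cos(18°) = 4410 m = 4.41 km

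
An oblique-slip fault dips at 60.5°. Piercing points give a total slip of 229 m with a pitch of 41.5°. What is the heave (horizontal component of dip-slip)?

dip-slip = net slip × sin(rake) = 229 m × sin(41.5°) = 151.7 m
heave = dip-slip × cos(dip) = 151.7 × cos(60.5°) = 74.7 m

74.7 m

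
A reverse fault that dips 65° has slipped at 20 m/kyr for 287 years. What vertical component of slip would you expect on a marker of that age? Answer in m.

5.20 m

dip-slip = rate × time = 20 m/kyr × 287 years = 5.740 m
throw = dip-slip × sin(dip) = 5.740 × sin(65°) = 5.20 m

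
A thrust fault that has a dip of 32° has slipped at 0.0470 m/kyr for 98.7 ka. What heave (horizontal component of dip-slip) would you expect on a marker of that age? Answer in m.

dip-slip = rate × time = 0.0470 m/kyr × 98.7 ka = 4.639 m
heave = dip-slip × cos(dip) = 4.639 × cos(32°) = 3.93 m

3.93 m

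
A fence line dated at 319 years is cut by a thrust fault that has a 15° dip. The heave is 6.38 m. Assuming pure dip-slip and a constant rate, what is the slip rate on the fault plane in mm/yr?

20.7 mm/yr

dip-slip = heave / cos(dip) = 6.38 m / cos(15°) = 6.605 m
rate = 6.605 m / 319 years = 0.0207 m/yr = 20.7 mm/yr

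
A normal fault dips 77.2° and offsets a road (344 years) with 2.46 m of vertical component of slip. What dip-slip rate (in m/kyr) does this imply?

7.33 m/kyr

dip-slip = throw / sin(dip) = 2.46 m / sin(77.2°) = 2.523 m
rate = 2.523 m / 344 years = 0.00733 m/yr = 7.33 m/kyr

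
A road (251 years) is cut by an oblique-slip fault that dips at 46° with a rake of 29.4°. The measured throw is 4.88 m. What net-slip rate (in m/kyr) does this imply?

dip-slip = throw / sin(dip) = 4.88 / sin(46°) = 6.784 m
net slip = dip-slip / sin(rake) = 6.784 / sin(29.4°) = 13.82 m
rate = 13.82 m / 251 years = 0.0551 m/yr = 55.1 m/kyr

55.1 m/kyr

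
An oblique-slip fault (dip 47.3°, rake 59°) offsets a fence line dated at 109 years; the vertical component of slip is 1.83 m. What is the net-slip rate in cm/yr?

dip-slip = throw / sin(dip) = 1.83 / sin(47.3°) = 2.490 m
net slip = dip-slip / sin(rake) = 2.490 / sin(59°) = 2.905 m
rate = 2.905 m / 109 years = 0.0267 m/yr = 2.67 cm/yr

2.67 cm/yr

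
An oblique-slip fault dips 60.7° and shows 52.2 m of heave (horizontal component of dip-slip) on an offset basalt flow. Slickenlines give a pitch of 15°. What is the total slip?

dip-slip = heave / cos(dip) = 52.2 / cos(60.7°) = 106.7 m
net slip = dip-slip / sin(rake) = 106.7 / sin(15°) = 412 m

412 m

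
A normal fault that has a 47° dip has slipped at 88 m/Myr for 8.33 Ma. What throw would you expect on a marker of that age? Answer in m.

dip-slip = rate × time = 88 m/Myr × 8.33 Ma = 733 m
throw = dip-slip × sin(dip) = 733 × sin(47°) = 536 m

536 m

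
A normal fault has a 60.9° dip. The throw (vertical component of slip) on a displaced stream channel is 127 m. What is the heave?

70.7 m

heave = throw / tan(dip) = 127 / tan(60.9°) = 70.7 m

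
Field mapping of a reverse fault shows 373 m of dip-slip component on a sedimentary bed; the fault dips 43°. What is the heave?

heave = dip-slip × cos(dip) = 373 m × cos(43°) = 273 m

273 m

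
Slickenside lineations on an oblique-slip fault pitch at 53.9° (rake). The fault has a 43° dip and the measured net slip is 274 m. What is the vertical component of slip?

dip-slip = net slip × sin(rake) = 274 m × sin(53.9°) = 221.4 m
throw = dip-slip × sin(dip) = 221.4 × sin(43°) = 151 m

151 m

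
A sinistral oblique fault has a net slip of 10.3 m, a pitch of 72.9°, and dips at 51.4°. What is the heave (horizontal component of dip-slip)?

dip-slip = net slip × sin(rake) = 10.3 m × sin(72.9°) = 9.845 m
heave = dip-slip × cos(dip) = 9.845 × cos(51.4°) = 6.14 m

6.14 m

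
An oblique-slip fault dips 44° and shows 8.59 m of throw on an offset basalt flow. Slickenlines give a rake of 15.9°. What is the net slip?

dip-slip = throw / sin(dip) = 8.59 / sin(44°) = 12.37 m
net slip = dip-slip / sin(rake) = 12.37 / sin(15.9°) = 45.1 m

45.1 m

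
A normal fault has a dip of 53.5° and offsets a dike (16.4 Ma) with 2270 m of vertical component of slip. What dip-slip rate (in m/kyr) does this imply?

0.172 m/kyr

dip-slip = throw / sin(dip) = 2270 m / sin(53.5°) = 2824 m
rate = 2824 m / 16.4 Ma = 0.000172 m/yr = 0.172 m/kyr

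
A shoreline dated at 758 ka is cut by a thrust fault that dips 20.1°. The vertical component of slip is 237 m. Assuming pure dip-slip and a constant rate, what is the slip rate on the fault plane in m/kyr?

dip-slip = throw / sin(dip) = 237 m / sin(20.1°) = 689.6 m
rate = 689.6 m / 758 ka = 0.000910 m/yr = 0.910 m/kyr

0.910 m/kyr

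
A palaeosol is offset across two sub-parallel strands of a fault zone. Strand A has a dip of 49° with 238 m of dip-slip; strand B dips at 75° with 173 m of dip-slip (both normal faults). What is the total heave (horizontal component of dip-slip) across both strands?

heave_A = 238 × cos(49°) = 156.1 m
heave_B = 173 × cos(75°) = 44.78 m
total = 156.1 + 44.78 = 201 m

201 m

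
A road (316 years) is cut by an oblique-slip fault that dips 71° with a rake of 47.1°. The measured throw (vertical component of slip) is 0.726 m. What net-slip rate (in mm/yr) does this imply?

3.32 mm/yr

dip-slip = throw / sin(dip) = 0.726 / sin(71°) = 0.7678 m
net slip = dip-slip / sin(rake) = 0.7678 / sin(47.1°) = 1.048 m
rate = 1.048 m / 316 years = 0.00332 m/yr = 3.32 mm/yr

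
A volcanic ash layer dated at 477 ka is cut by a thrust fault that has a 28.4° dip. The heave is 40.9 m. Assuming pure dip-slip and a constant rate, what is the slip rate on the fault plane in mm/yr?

0.0975 mm/yr

dip-slip = heave / cos(dip) = 40.9 m / cos(28.4°) = 46.50 m
rate = 46.50 m / 477 ka = 0.0000975 m/yr = 0.0975 mm/yr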